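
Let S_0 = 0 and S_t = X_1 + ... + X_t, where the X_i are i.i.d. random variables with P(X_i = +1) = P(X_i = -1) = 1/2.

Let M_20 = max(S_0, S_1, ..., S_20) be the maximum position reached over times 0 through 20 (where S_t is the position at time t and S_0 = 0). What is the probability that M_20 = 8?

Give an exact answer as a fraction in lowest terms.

Answer: 4845/131072

Derivation:
Let M_20 = max(S_0,...,S_20). Use the reflection principle: for j ≥ 1, #{paths with M_20 ≥ j} = #{S_20 ≥ j} + #{S_20 ≥ j+1}.
By reflection, #{M_20 ≥ 8} = #{S_20 ≥ 8} + #{S_20 ≥ 9} = 60460 + 21700 = 82160.
#{M_20 ≥ 9} = #{S_20 ≥ 9} + #{S_20 ≥ 10} = 21700 + 21700 = 43400.
#{M_20 = 8} = 82160 - 43400 = 38760.
P(M_20 = 8) = 38760/1048576 = 4845/131072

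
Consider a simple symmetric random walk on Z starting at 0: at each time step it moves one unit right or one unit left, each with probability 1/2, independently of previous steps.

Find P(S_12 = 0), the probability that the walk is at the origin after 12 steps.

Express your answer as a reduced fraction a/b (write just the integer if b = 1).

To return to 0 after 12 steps: need exactly 6 steps of +1 and 6 of -1.
Favorable paths: C(12,6) = 924
Total paths: 2^12 = 4096
P = 924/4096 = 231/1024

Answer: 231/1024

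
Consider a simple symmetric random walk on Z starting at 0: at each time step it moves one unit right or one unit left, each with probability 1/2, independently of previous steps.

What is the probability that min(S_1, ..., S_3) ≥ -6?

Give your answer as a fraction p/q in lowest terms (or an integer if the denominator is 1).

Answer: 1

Derivation:
Let f(t,s) = #length-t paths at position s with S_1..S_t all ≥ -6.
f(t,s) = f(t-1,s-1) + f(t-1,s+1) for s ≥ -6; f(t,s) = 0 for s < -6.
t=0: f(0,0)=1
t=1: f(1,-1)=1 f(1,1)=1
t=2: f(2,-2)=1 f(2,0)=2 f(2,2)=1
t=3: f(3,-3)=1 f(3,-1)=3 f(3,1)=3 f(3,3)=1
Σ_s f(3,s) = 8
P = 8/8 = 1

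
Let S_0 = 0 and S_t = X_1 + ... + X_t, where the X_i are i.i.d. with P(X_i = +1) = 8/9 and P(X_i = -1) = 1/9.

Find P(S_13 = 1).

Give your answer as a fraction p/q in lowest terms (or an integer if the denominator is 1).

To reach position 1 after 13 steps: need 7 steps of +1 and 6 steps of -1.
Number of such sequences: C(13,7) = 1716
Each has probability (8/9)^7 · (1/9)^6 = 2097152/2541865828329
P = 1716 · 2097152/2541865828329 = 1199570944/847288609443

Answer: 1199570944/847288609443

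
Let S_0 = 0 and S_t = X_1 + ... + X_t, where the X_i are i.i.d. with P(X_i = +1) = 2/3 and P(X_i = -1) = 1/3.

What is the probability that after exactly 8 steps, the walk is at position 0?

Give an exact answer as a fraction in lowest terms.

To be at 0 after 8 steps: need exactly 4 steps of +1 and 4 of -1.
Number of such sequences: C(8,4) = 70
Each has probability (2/3)^4 · (1/3)^4 = 16/6561
P = 70 · 16/6561 = 1120/6561

Answer: 1120/6561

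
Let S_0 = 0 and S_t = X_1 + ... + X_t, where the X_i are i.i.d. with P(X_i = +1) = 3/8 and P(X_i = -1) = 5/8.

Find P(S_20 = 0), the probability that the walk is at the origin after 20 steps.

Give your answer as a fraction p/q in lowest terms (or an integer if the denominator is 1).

To be at 0 after 20 steps: need exactly 10 steps of +1 and 10 of -1.
Number of such sequences: C(20,10) = 184756
Each has probability (3/8)^10 · (5/8)^10 = 576650390625/1152921504606846976
P = 184756 · 576650390625/1152921504606846976 = 26634904892578125/288230376151711744

Answer: 26634904892578125/288230376151711744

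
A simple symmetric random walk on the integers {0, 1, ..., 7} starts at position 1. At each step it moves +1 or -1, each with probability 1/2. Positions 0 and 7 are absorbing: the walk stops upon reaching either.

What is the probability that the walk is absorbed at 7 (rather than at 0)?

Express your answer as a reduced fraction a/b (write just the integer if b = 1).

Answer: 1/7

Derivation:
Symmetric walk (p = 1/2): the harmonic-function argument gives P(hit 7 before 0 | start at 1) = a/N.
P = 1/7 = 1/7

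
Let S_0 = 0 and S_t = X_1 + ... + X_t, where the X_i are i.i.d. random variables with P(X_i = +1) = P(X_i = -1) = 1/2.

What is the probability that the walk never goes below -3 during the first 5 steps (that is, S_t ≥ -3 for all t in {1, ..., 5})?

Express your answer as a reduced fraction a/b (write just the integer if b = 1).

Answer: 15/16

Derivation:
Let f(t,s) = #length-t paths at position s with S_1..S_t all ≥ -3.
f(t,s) = f(t-1,s-1) + f(t-1,s+1) for s ≥ -3; f(t,s) = 0 for s < -3.
t=0: f(0,0)=1
t=1: f(1,-1)=1 f(1,1)=1
t=2: f(2,-2)=1 f(2,0)=2 f(2,2)=1
t=3: f(3,-3)=1 f(3,-1)=3 f(3,1)=3 f(3,3)=1
t=4: f(4,-2)=4 f(4,0)=6 f(4,2)=4 f(4,4)=1
t=5: f(5,-3)=4 f(5,-1)=10 f(5,1)=10 f(5,3)=5 f(5,5)=1
Σ_s f(5,s) = 30
P = 30/32 = 15/16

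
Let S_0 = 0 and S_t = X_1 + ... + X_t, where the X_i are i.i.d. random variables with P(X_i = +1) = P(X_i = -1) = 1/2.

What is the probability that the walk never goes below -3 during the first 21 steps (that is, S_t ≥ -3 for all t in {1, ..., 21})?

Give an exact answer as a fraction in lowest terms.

Answer: 323323/524288

Derivation:
Let f(t,s) = #length-t paths at position s with S_1..S_t all ≥ -3.
f(t,s) = f(t-1,s-1) + f(t-1,s+1) for s ≥ -3; f(t,s) = 0 for s < -3.
t=0: f(0,0)=1
t=1: f(1,-1)=1 f(1,1)=1
t=2: f(2,-2)=1 f(2,0)=2 f(2,2)=1
t=3: f(3,-3)=1 f(3,-1)=3 f(3,1)=3 f(3,3)=1
t=4: f(4,-2)=4 f(4,0)=6 f(4,2)=4 f(4,4)=1
t=5: f(5,-3)=4 f(5,-1)=10 f(5,1)=10 f(5,3)=5 f(5,5)=1
t=6: f(6,-2)=14 f(6,0)=20 f(6,2)=15 f(6,4)=6 f(6,6)=1
t=7: f(7,-3)=14 f(7,-1)=34 f(7,1)=35 f(7,3)=21 f(7,5)=7 f(7,7)=1
t=8: f(8,-2)=48 f(8,0)=69 f(8,2)=56 f(8,4)=28 f(8,6)=8 f(8,8)=1
t=9: f(9,-3)=48 f(9,-1)=117 f(9,1)=125 f(9,3)=84 f(9,5)=36 f(9,7)=9 f(9,9)=1
t=10: f(10,-2)=165 f(10,0)=242 f(10,2)=209 f(10,4)=120 f(10,6)=45 f(10,8)=10 f(10,10)=1
t=11: f(11,-3)=165 f(11,-1)=407 f(11,1)=451 f(11,3)=329 f(11,5)=165 f(11,7)=55 f(11,9)=11 f(11,11)=1
t=12: f(12,-2)=572 f(12,0)=858 f(12,2)=780 f(12,4)=494 f(12,6)=220 f(12,8)=66 f(12,10)=12 f(12,12)=1
t=13: f(13,-3)=572 f(13,-1)=1430 f(13,1)=1638 f(13,3)=1274 f(13,5)=714 f(13,7)=286 f(13,9)=78 f(13,11)=13 f(13,13)=1
t=14: f(14,-2)=2002 f(14,0)=3068 f(14,2)=2912 f(14,4)=1988 f(14,6)=1000 f(14,8)=364 f(14,10)=91 f(14,12)=14 f(14,14)=1
t=15: f(15,-3)=2002 f(15,-1)=5070 f(15,1)=5980 f(15,3)=4900 f(15,5)=2988 f(15,7)=1364 f(15,9)=455 f(15,11)=105 f(15,13)=15 f(15,15)=1
t=16: f(16,-2)=7072 f(16,0)=11050 f(16,2)=10880 f(16,4)=7888 f(16,6)=4352 f(16,8)=1819 f(16,10)=560 f(16,12)=120 f(16,14)=16 f(16,16)=1
t=17: f(17,-3)=7072 f(17,-1)=18122 f(17,1)=21930 f(17,3)=18768 f(17,5)=12240 f(17,7)=6171 f(17,9)=2379 f(17,11)=680 f(17,13)=136 f(17,15)=17 f(17,17)=1
t=18: f(18,-2)=25194 f(18,0)=40052 f(18,2)=40698 f(18,4)=31008 f(18,6)=18411 f(18,8)=8550 f(18,10)=3059 f(18,12)=816 f(18,14)=153 f(18,16)=18 f(18,18)=1
t=19: f(19,-3)=25194 f(19,-1)=65246 f(19,1)=80750 f(19,3)=71706 f(19,5)=49419 f(19,7)=26961 f(19,9)=11609 f(19,11)=3875 f(19,13)=969 f(19,15)=171 f(19,17)=19 f(19,19)=1
t=20: f(20,-2)=90440 f(20,0)=145996 f(20,2)=152456 f(20,4)=121125 f(20,6)=76380 f(20,8)=38570 f(20,10)=15484 f(20,12)=4844 f(20,14)=1140 f(20,16)=190 f(20,18)=20 f(20,20)=1
t=21: f(21,-3)=90440 f(21,-1)=236436 f(21,1)=298452 f(21,3)=273581 f(21,5)=197505 f(21,7)=114950 f(21,9)=54054 f(21,11)=20328 f(21,13)=5984 f(21,15)=1330 f(21,17)=210 f(21,19)=21 f(21,21)=1
Σ_s f(21,s) = 1293292
P = 1293292/2097152 = 323323/524288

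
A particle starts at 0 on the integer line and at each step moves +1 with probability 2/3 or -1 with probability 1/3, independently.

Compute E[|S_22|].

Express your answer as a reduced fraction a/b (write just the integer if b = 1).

Answer: 236264907934/31381059609

Derivation:
S_22 takes values m ≡ 0 (mod 2) with |m| ≤ 22; P(S_22=m) = C(22,(22+m)/2) · (2/3)^((22+m)/2) · (1/3)^((22-m)/2).
Distribution: P(S=-22)=1/31381059609, P(S=-20)=44/31381059609, P(S=-18)=308/10460353203, P(S=-16)=12320/31381059609, P(S=-14)=117040/31381059609, P(S=-12)=93632/3486784401, P(S=-10)=1591744/10460353203, P(S=-8)=7276544/10460353203, P(S=-6)=9095680/3486784401, P(S=-4)=254679040/31381059609, P(S=-2)=662165504/31381059609, P(S=0)=481574912/10460353203, P(S=2)=2648662016/31381059609, P(S=4)=4074864640/31381059609, P(S=6)=582123520/3486784401, P(S=8)=1862795264/10460353203, P(S=10)=1629945856/10460353203, P(S=12)=383516672/3486784401, P(S=14)=1917583360/31381059609, P(S=16)=807403520/31381059609, P(S=18)=80740352/10460353203, P(S=20)=46137344/31381059609, P(S=22)=4194304/31381059609
E[|S_22|] = Σ_m |m|·P(S_22=m) = 236264907934/31381059609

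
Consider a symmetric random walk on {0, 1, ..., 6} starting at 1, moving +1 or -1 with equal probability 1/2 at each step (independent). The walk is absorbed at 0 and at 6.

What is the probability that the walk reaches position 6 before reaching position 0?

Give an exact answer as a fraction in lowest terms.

Answer: 1/6

Derivation:
Symmetric walk (p = 1/2): the harmonic-function argument gives P(hit 6 before 0 | start at 1) = a/N.
P = 1/6 = 1/6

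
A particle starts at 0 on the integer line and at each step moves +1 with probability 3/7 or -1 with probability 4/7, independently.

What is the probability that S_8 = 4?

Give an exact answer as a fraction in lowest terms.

To reach position 4 after 8 steps: need 6 steps of +1 and 2 steps of -1.
Number of such sequences: C(8,6) = 28
Each has probability (3/7)^6 · (4/7)^2 = 11664/5764801
P = 28 · 11664/5764801 = 46656/823543

Answer: 46656/823543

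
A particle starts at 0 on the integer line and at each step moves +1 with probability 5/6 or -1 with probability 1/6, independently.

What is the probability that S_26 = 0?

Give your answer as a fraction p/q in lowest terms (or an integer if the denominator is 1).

Answer: 1587005615234375/21322716022447276032

Derivation:
To be at 0 after 26 steps: need exactly 13 steps of +1 and 13 of -1.
Number of such sequences: C(26,13) = 10400600
Each has probability (5/6)^13 · (1/6)^13 = 1220703125/170581728179578208256
P = 10400600 · 1220703125/170581728179578208256 = 1587005615234375/21322716022447276032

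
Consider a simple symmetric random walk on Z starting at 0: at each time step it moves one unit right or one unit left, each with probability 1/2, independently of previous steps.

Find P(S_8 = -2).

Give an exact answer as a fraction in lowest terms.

To reach position -2 after 8 steps: need 3 steps of +1 and 5 of -1.
Favorable paths: C(8,3) = 56
Total paths: 2^8 = 256
P = 56/256 = 7/32

Answer: 7/32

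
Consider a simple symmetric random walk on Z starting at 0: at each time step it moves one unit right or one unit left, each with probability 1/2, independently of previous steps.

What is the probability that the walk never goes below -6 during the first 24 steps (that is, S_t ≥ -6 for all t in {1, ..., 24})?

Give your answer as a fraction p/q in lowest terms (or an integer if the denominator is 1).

Let f(t,s) = #length-t paths at position s with S_1..S_t all ≥ -6.
f(t,s) = f(t-1,s-1) + f(t-1,s+1) for s ≥ -6; f(t,s) = 0 for s < -6.
t=0: f(0,0)=1
t=1: f(1,-1)=1 f(1,1)=1
t=2: f(2,-2)=1 f(2,0)=2 f(2,2)=1
t=3: f(3,-3)=1 f(3,-1)=3 f(3,1)=3 f(3,3)=1
t=4: f(4,-4)=1 f(4,-2)=4 f(4,0)=6 f(4,2)=4 f(4,4)=1
t=5: f(5,-5)=1 f(5,-3)=5 f(5,-1)=10 f(5,1)=10 f(5,3)=5 f(5,5)=1
t=6: f(6,-6)=1 f(6,-4)=6 f(6,-2)=15 f(6,0)=20 f(6,2)=15 f(6,4)=6 f(6,6)=1
t=7: f(7,-5)=7 f(7,-3)=21 f(7,-1)=35 f(7,1)=35 f(7,3)=21 f(7,5)=7 f(7,7)=1
t=8: f(8,-6)=7 f(8,-4)=28 f(8,-2)=56 f(8,0)=70 f(8,2)=56 f(8,4)=28 f(8,6)=8 f(8,8)=1
t=9: f(9,-5)=35 f(9,-3)=84 f(9,-1)=126 f(9,1)=126 f(9,3)=84 f(9,5)=36 f(9,7)=9 f(9,9)=1
t=10: f(10,-6)=35 f(10,-4)=119 f(10,-2)=210 f(10,0)=252 f(10,2)=210 f(10,4)=120 f(10,6)=45 f(10,8)=10 f(10,10)=1
t=11: f(11,-5)=154 f(11,-3)=329 f(11,-1)=462 f(11,1)=462 f(11,3)=330 f(11,5)=165 f(11,7)=55 f(11,9)=11 f(11,11)=1
t=12: f(12,-6)=154 f(12,-4)=483 f(12,-2)=791 f(12,0)=924 f(12,2)=792 f(12,4)=495 f(12,6)=220 f(12,8)=66 f(12,10)=12 f(12,12)=1
t=13: f(13,-5)=637 f(13,-3)=1274 f(13,-1)=1715 f(13,1)=1716 f(13,3)=1287 f(13,5)=715 f(13,7)=286 f(13,9)=78 f(13,11)=13 f(13,13)=1
t=14: f(14,-6)=637 f(14,-4)=1911 f(14,-2)=2989 f(14,0)=3431 f(14,2)=3003 f(14,4)=2002 f(14,6)=1001 f(14,8)=364 f(14,10)=91 f(14,12)=14 f(14,14)=1
t=15: f(15,-5)=2548 f(15,-3)=4900 f(15,-1)=6420 f(15,1)=6434 f(15,3)=5005 f(15,5)=3003 f(15,7)=1365 f(15,9)=455 f(15,11)=105 f(15,13)=15 f(15,15)=1
t=16: f(16,-6)=2548 f(16,-4)=7448 f(16,-2)=11320 f(16,0)=12854 f(16,2)=11439 f(16,4)=8008 f(16,6)=4368 f(16,8)=1820 f(16,10)=560 f(16,12)=120 f(16,14)=16 f(16,16)=1
t=17: f(17,-5)=9996 f(17,-3)=18768 f(17,-1)=24174 f(17,1)=24293 f(17,3)=19447 f(17,5)=12376 f(17,7)=6188 f(17,9)=2380 f(17,11)=680 f(17,13)=136 f(17,15)=17 f(17,17)=1
t=18: f(18,-6)=9996 f(18,-4)=28764 f(18,-2)=42942 f(18,0)=48467 f(18,2)=43740 f(18,4)=31823 f(18,6)=18564 f(18,8)=8568 f(18,10)=3060 f(18,12)=816 f(18,14)=153 f(18,16)=18 f(18,18)=1
t=19: f(19,-5)=38760 f(19,-3)=71706 f(19,-1)=91409 f(19,1)=92207 f(19,3)=75563 f(19,5)=50387 f(19,7)=27132 f(19,9)=11628 f(19,11)=3876 f(19,13)=969 f(19,15)=171 f(19,17)=19 f(19,19)=1
t=20: f(20,-6)=38760 f(20,-4)=110466 f(20,-2)=163115 f(20,0)=183616 f(20,2)=167770 f(20,4)=125950 f(20,6)=77519 f(20,8)=38760 f(20,10)=15504 f(20,12)=4845 f(20,14)=1140 f(20,16)=190 f(20,18)=20 f(20,20)=1
t=21: f(21,-5)=149226 f(21,-3)=273581 f(21,-1)=346731 f(21,1)=351386 f(21,3)=293720 f(21,5)=203469 f(21,7)=116279 f(21,9)=54264 f(21,11)=20349 f(21,13)=5985 f(21,15)=1330 f(21,17)=210 f(21,19)=21 f(21,21)=1
t=22: f(22,-6)=149226 f(22,-4)=422807 f(22,-2)=620312 f(22,0)=698117 f(22,2)=645106 f(22,4)=497189 f(22,6)=319748 f(22,8)=170543 f(22,10)=74613 f(22,12)=26334 f(22,14)=7315 f(22,16)=1540 f(22,18)=231 f(22,20)=22 f(22,22)=1
t=23: f(23,-5)=572033 f(23,-3)=1043119 f(23,-1)=1318429 f(23,1)=1343223 f(23,3)=1142295 f(23,5)=816937 f(23,7)=490291 f(23,9)=245156 f(23,11)=100947 f(23,13)=33649 f(23,15)=8855 f(23,17)=1771 f(23,19)=253 f(23,21)=23 f(23,23)=1
t=24: f(24,-6)=572033 f(24,-4)=1615152 f(24,-2)=2361548 f(24,0)=2661652 f(24,2)=2485518 f(24,4)=1959232 f(24,6)=1307228 f(24,8)=735447 f(24,10)=346103 f(24,12)=134596 f(24,14)=42504 f(24,16)=10626 f(24,18)=2024 f(24,20)=276 f(24,22)=24 f(24,24)=1
Σ_s f(24,s) = 14233964
P = 14233964/16777216 = 3558491/4194304

Answer: 3558491/4194304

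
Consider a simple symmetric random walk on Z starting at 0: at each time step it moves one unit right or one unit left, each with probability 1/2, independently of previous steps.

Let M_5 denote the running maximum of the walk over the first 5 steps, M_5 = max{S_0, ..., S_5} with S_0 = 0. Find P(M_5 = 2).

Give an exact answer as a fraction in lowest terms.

Answer: 5/32

Derivation:
Let M_5 = max(S_0,...,S_5). Use the reflection principle: for j ≥ 1, #{paths with M_5 ≥ j} = #{S_5 ≥ j} + #{S_5 ≥ j+1}.
By reflection, #{M_5 ≥ 2} = #{S_5 ≥ 2} + #{S_5 ≥ 3} = 6 + 6 = 12.
#{M_5 ≥ 3} = #{S_5 ≥ 3} + #{S_5 ≥ 4} = 6 + 1 = 7.
#{M_5 = 2} = 12 - 7 = 5.
P(M_5 = 2) = 5/32 = 5/32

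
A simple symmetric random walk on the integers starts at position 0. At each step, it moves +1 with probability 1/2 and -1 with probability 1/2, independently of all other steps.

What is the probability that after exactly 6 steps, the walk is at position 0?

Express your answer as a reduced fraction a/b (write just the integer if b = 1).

Answer: 5/16

Derivation:
To return to 0 after 6 steps: need exactly 3 steps of +1 and 3 of -1.
Favorable paths: C(6,3) = 20
Total paths: 2^6 = 64
P = 20/64 = 5/16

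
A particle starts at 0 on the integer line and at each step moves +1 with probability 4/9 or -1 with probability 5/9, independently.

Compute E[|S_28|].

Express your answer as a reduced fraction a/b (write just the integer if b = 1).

S_28 takes values m ≡ 0 (mod 2) with |m| ≤ 28; P(S_28=m) = C(28,(28+m)/2) · (4/9)^((28+m)/2) · (5/9)^((28-m)/2).
Distribution: P(S=-28)=37252902984619140625/523347633027360537213511521, P(S=-26)=834465026855468750000/523347633027360537213511521, P(S=-24)=333786010742187500000/19383245667680019896796723, P(S=-22)=6942749023437500000000/58149737003040059690390169, P(S=-20)=34713745117187500000000/58149737003040059690390169, P(S=-18)=44433593750000000000000/19383245667680019896796723, P(S=-16)=408789062500000000000000/58149737003040059690390169, P(S=-14)=1027812500000000000000000/58149737003040059690390169, P(S=-12)=719468750000000000000000/19383245667680019896796723, P(S=-10)=11511500000000000000000000/174449211009120179071170507, P(S=-8)=17497480000000000000000000/174449211009120179071170507, P(S=-6)=2545088000000000000000000/19383245667680019896796723, P(S=-4)=8653299200000000000000000/58149737003040059690390169, P(S=-2)=8520171520000000000000000/58149737003040059690390169, P(S=0)=2434334720000000000000000/19383245667680019896796723, P(S=2)=5452909772800000000000000/58149737003040059690390169, P(S=4)=3544391352320000000000000/58149737003040059690390169, P(S=6)=667179548672000000000000/19383245667680019896796723, P(S=8)=2935590014156800000000000/174449211009120179071170507, P(S=10)=1236037900697600000000000/174449211009120179071170507, P(S=12)=49441516027904000000000/19383245667680019896796723, P(S=14)=45203671796940800000000/58149737003040059690390169, P(S=16)=11506389184675840000000/58149737003040059690390169, P(S=18)=800444465020928000000/19383245667680019896796723, P(S=20)=400222232510464000000/58149737003040059690390169, P(S=22)=51228445761339392000/58149737003040059690390169, P(S=24)=1576259869579673600/19383245667680019896796723, P(S=26)=2522015791327477760/523347633027360537213511521, P(S=28)=72057594037927936/523347633027360537213511521
E[|S_28|] = Σ_m |m|·P(S_28=m) = 2558618178029232576715950268/523347633027360537213511521

Answer: 2558618178029232576715950268/523347633027360537213511521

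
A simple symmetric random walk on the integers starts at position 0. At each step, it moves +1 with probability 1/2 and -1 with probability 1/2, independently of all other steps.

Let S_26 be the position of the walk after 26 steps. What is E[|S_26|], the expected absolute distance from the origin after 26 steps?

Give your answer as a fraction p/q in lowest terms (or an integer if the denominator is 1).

S_26 takes values m ≡ 0 (mod 2) with |m| ≤ 26; P(S_26=m) = C(26,(26+m)/2)/2^26.
Total paths: 2^26 = 67108864
Distribution: P(S=-26)=1/67108864, P(S=-24)=26/67108864, P(S=-22)=325/67108864, P(S=-20)=2600/67108864, P(S=-18)=14950/67108864, P(S=-16)=65780/67108864, P(S=-14)=230230/67108864, P(S=-12)=657800/67108864, P(S=-10)=1562275/67108864, P(S=-8)=3124550/67108864, P(S=-6)=5311735/67108864, P(S=-4)=7726160/67108864, P(S=-2)=9657700/67108864, P(S=0)=10400600/67108864, P(S=2)=9657700/67108864, P(S=4)=7726160/67108864, P(S=6)=5311735/67108864, P(S=8)=3124550/67108864, P(S=10)=1562275/67108864, P(S=12)=657800/67108864, P(S=14)=230230/67108864, P(S=16)=65780/67108864, P(S=18)=14950/67108864, P(S=20)=2600/67108864, P(S=22)=325/67108864, P(S=24)=26/67108864, P(S=26)=1/67108864
E[|S_26|] = Σ_m |m|·P(S_26=m) = 270415600/67108864 = 16900975/4194304

Answer: 16900975/4194304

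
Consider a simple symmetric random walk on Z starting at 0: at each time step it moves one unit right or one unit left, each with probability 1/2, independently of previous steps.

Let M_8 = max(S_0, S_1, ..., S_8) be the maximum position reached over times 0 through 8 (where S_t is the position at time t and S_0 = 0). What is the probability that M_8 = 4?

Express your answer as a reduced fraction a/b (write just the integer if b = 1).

Let M_8 = max(S_0,...,S_8). Use the reflection principle: for j ≥ 1, #{paths with M_8 ≥ j} = #{S_8 ≥ j} + #{S_8 ≥ j+1}.
By reflection, #{M_8 ≥ 4} = #{S_8 ≥ 4} + #{S_8 ≥ 5} = 37 + 9 = 46.
#{M_8 ≥ 5} = #{S_8 ≥ 5} + #{S_8 ≥ 6} = 9 + 9 = 18.
#{M_8 = 4} = 46 - 18 = 28.
P(M_8 = 4) = 28/256 = 7/64

Answer: 7/64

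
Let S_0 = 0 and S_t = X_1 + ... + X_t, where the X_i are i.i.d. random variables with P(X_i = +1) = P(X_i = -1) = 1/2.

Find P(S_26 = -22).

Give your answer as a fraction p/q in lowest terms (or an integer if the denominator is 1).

Answer: 325/67108864

Derivation:
To reach position -22 after 26 steps: need 2 steps of +1 and 24 of -1.
Favorable paths: C(26,2) = 325
Total paths: 2^26 = 67108864
P = 325/67108864 = 325/67108864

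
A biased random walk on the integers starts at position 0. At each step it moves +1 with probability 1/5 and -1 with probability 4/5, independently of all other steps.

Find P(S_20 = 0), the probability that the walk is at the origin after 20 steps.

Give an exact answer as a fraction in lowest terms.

To be at 0 after 20 steps: need exactly 10 steps of +1 and 10 of -1.
Number of such sequences: C(20,10) = 184756
Each has probability (1/5)^10 · (4/5)^10 = 1048576/95367431640625
P = 184756 · 1048576/95367431640625 = 193730707456/95367431640625

Answer: 193730707456/95367431640625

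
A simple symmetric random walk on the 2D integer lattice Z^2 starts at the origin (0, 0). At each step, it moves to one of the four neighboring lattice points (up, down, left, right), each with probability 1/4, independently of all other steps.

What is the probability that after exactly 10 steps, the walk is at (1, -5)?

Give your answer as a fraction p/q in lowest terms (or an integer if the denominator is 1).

Answer: 675/131072

Derivation:
Let h be the number of horizontal steps (so 10-h are vertical). To end at (1,-5) need (h+1)/2 right-steps and ((10-h)-5)/2 up-steps.
Sum over h with 1 ≤ h ≤ 5, h ≡ 1 (mod 2), 10-h ≡ 1 (mod 2):
h=1: C(10,1)·C(1,1)·C(9,2) = 10·1·36 = 360
h=3: C(10,3)·C(3,2)·C(7,1) = 120·3·7 = 2520
h=5: C(10,5)·C(5,3)·C(5,0) = 252·10·1 = 2520
Total favorable: 5400
Total paths: 4^10 = 1048576
P = 5400/1048576 = 675/131072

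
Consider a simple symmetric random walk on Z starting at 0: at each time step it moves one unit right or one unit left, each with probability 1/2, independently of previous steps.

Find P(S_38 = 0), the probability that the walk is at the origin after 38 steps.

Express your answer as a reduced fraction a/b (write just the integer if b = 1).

Answer: 4418157975/34359738368

Derivation:
To return to 0 after 38 steps: need exactly 19 steps of +1 and 19 of -1.
Favorable paths: C(38,19) = 35345263800
Total paths: 2^38 = 274877906944
P = 35345263800/274877906944 = 4418157975/34359738368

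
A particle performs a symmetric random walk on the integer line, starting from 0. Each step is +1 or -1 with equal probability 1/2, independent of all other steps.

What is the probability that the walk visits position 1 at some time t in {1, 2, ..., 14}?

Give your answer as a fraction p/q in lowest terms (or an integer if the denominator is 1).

Answer: 1619/2048

Derivation:
Count via complement. Let g(t,s) = #length-t paths at position s with S_1..S_t all ≠ 1.
g(t,s) = g(t-1,s-1) + g(t-1,s+1) for s ≠ 1; g(t,1) = 0.
t=0: g(0,0)=1
t=1: g(1,-1)=1
t=2: g(2,-2)=1 g(2,0)=1
t=3: g(3,-3)=1 g(3,-1)=2
t=4: g(4,-4)=1 g(4,-2)=3 g(4,0)=2
t=5: g(5,-5)=1 g(5,-3)=4 g(5,-1)=5
t=6: g(6,-6)=1 g(6,-4)=5 g(6,-2)=9 g(6,0)=5
t=7: g(7,-7)=1 g(7,-5)=6 g(7,-3)=14 g(7,-1)=14
t=8: g(8,-8)=1 g(8,-6)=7 g(8,-4)=20 g(8,-2)=28 g(8,0)=14
t=9: g(9,-9)=1 g(9,-7)=8 g(9,-5)=27 g(9,-3)=48 g(9,-1)=42
t=10: g(10,-10)=1 g(10,-8)=9 g(10,-6)=35 g(10,-4)=75 g(10,-2)=90 g(10,0)=42
t=11: g(11,-11)=1 g(11,-9)=10 g(11,-7)=44 g(11,-5)=110 g(11,-3)=165 g(11,-1)=132
t=12: g(12,-12)=1 g(12,-10)=11 g(12,-8)=54 g(12,-6)=154 g(12,-4)=275 g(12,-2)=297 g(12,0)=132
t=13: g(13,-13)=1 g(13,-11)=12 g(13,-9)=65 g(13,-7)=208 g(13,-5)=429 g(13,-3)=572 g(13,-1)=429
t=14: g(14,-14)=1 g(14,-12)=13 g(14,-10)=77 g(14,-8)=273 g(14,-6)=637 g(14,-4)=1001 g(14,-2)=1001 g(14,0)=429
Paths never hitting 1: Σ_s g(14,s) = 3432
Paths hitting 1: 2^14 - 3432 = 12952
P = 12952/16384 = 1619/2048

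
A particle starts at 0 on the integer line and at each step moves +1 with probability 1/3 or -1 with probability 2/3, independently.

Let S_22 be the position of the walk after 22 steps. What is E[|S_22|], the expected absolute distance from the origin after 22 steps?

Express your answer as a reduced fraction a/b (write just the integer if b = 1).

Answer: 236264907934/31381059609

Derivation:
S_22 takes values m ≡ 0 (mod 2) with |m| ≤ 22; P(S_22=m) = C(22,(22+m)/2) · (1/3)^((22+m)/2) · (2/3)^((22-m)/2).
Distribution: P(S=-22)=4194304/31381059609, P(S=-20)=46137344/31381059609, P(S=-18)=80740352/10460353203, P(S=-16)=807403520/31381059609, P(S=-14)=1917583360/31381059609, P(S=-12)=383516672/3486784401, P(S=-10)=1629945856/10460353203, P(S=-8)=1862795264/10460353203, P(S=-6)=582123520/3486784401, P(S=-4)=4074864640/31381059609, P(S=-2)=2648662016/31381059609, P(S=0)=481574912/10460353203, P(S=2)=662165504/31381059609, P(S=4)=254679040/31381059609, P(S=6)=9095680/3486784401, P(S=8)=7276544/10460353203, P(S=10)=1591744/10460353203, P(S=12)=93632/3486784401, P(S=14)=117040/31381059609, P(S=16)=12320/31381059609, P(S=18)=308/10460353203, P(S=20)=44/31381059609, P(S=22)=1/31381059609
E[|S_22|] = Σ_m |m|·P(S_22=m) = 236264907934/31381059609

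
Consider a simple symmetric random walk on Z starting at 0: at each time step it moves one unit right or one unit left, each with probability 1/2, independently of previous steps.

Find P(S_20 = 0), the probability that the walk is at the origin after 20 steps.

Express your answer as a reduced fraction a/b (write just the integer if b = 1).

Answer: 46189/262144

Derivation:
To return to 0 after 20 steps: need exactly 10 steps of +1 and 10 of -1.
Favorable paths: C(20,10) = 184756
Total paths: 2^20 = 1048576
P = 184756/1048576 = 46189/262144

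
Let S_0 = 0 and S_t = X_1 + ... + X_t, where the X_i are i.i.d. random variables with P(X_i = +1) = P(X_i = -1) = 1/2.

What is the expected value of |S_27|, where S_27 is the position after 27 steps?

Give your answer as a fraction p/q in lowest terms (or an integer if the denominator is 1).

Answer: 35102025/8388608

Derivation:
S_27 takes values m ≡ 1 (mod 2) with |m| ≤ 27; P(S_27=m) = C(27,(27+m)/2)/2^27.
Total paths: 2^27 = 134217728
Distribution: P(S=-27)=1/134217728, P(S=-25)=27/134217728, P(S=-23)=351/134217728, P(S=-21)=2925/134217728, P(S=-19)=17550/134217728, P(S=-17)=80730/134217728, P(S=-15)=296010/134217728, P(S=-13)=888030/134217728, P(S=-11)=2220075/134217728, P(S=-9)=4686825/134217728, P(S=-7)=8436285/134217728, P(S=-5)=13037895/134217728, P(S=-3)=17383860/134217728, P(S=-1)=20058300/134217728, P(S=1)=20058300/134217728, P(S=3)=17383860/134217728, P(S=5)=13037895/134217728, P(S=7)=8436285/134217728, P(S=9)=4686825/134217728, P(S=11)=2220075/134217728, P(S=13)=888030/134217728, P(S=15)=296010/134217728, P(S=17)=80730/134217728, P(S=19)=17550/134217728, P(S=21)=2925/134217728, P(S=23)=351/134217728, P(S=25)=27/134217728, P(S=27)=1/134217728
E[|S_27|] = Σ_m |m|·P(S_27=m) = 561632400/134217728 = 35102025/8388608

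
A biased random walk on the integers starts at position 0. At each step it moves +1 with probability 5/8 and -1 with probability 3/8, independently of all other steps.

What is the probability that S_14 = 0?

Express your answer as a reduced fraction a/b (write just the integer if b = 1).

To be at 0 after 14 steps: need exactly 7 steps of +1 and 7 of -1.
Number of such sequences: C(14,7) = 3432
Each has probability (5/8)^7 · (3/8)^7 = 170859375/4398046511104
P = 3432 · 170859375/4398046511104 = 73298671875/549755813888

Answer: 73298671875/549755813888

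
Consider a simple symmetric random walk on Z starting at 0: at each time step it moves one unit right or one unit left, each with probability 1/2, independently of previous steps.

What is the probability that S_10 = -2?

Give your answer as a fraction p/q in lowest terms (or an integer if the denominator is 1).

To reach position -2 after 10 steps: need 4 steps of +1 and 6 of -1.
Favorable paths: C(10,4) = 210
Total paths: 2^10 = 1024
P = 210/1024 = 105/512

Answer: 105/512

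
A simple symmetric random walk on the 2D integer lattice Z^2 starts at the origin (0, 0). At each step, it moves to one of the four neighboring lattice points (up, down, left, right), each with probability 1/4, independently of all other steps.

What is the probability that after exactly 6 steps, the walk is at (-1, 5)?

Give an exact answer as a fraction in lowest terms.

Answer: 3/2048

Derivation:
Let h be the number of horizontal steps (so 6-h are vertical). To end at (-1,5) need (h-1)/2 right-steps and ((6-h)+5)/2 up-steps.
Sum over h with 1 ≤ h ≤ 1, h ≡ 1 (mod 2), 6-h ≡ 1 (mod 2):
h=1: C(6,1)·C(1,0)·C(5,5) = 6·1·1 = 6
Total favorable: 6
Total paths: 4^6 = 4096
P = 6/4096 = 3/2048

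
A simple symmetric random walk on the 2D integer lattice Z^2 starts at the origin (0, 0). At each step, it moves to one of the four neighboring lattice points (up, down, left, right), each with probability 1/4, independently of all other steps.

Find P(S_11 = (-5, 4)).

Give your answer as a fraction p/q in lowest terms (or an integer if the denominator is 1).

Answer: 2541/2097152

Derivation:
Let h be the number of horizontal steps (so 11-h are vertical). To end at (-5,4) need (h-5)/2 right-steps and ((11-h)+4)/2 up-steps.
Sum over h with 5 ≤ h ≤ 7, h ≡ 1 (mod 2), 11-h ≡ 0 (mod 2):
h=5: C(11,5)·C(5,0)·C(6,5) = 462·1·6 = 2772
h=7: C(11,7)·C(7,1)·C(4,4) = 330·7·1 = 2310
Total favorable: 5082
Total paths: 4^11 = 4194304
P = 5082/4194304 = 2541/2097152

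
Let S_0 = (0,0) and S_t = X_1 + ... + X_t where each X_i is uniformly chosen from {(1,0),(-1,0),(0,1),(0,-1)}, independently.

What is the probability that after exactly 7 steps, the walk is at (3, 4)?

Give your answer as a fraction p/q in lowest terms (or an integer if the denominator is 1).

Let h be the number of horizontal steps (so 7-h are vertical). To end at (3,4) need (h+3)/2 right-steps and ((7-h)+4)/2 up-steps.
Sum over h with 3 ≤ h ≤ 3, h ≡ 1 (mod 2), 7-h ≡ 0 (mod 2):
h=3: C(7,3)·C(3,3)·C(4,4) = 35·1·1 = 35
Total favorable: 35
Total paths: 4^7 = 16384
P = 35/16384 = 35/16384

Answer: 35/16384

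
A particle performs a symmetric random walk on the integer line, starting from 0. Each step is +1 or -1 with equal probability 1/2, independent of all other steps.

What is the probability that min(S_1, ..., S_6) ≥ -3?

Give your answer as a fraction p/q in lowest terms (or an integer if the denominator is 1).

Let f(t,s) = #length-t paths at position s with S_1..S_t all ≥ -3.
f(t,s) = f(t-1,s-1) + f(t-1,s+1) for s ≥ -3; f(t,s) = 0 for s < -3.
t=0: f(0,0)=1
t=1: f(1,-1)=1 f(1,1)=1
t=2: f(2,-2)=1 f(2,0)=2 f(2,2)=1
t=3: f(3,-3)=1 f(3,-1)=3 f(3,1)=3 f(3,3)=1
t=4: f(4,-2)=4 f(4,0)=6 f(4,2)=4 f(4,4)=1
t=5: f(5,-3)=4 f(5,-1)=10 f(5,1)=10 f(5,3)=5 f(5,5)=1
t=6: f(6,-2)=14 f(6,0)=20 f(6,2)=15 f(6,4)=6 f(6,6)=1
Σ_s f(6,s) = 56
P = 56/64 = 7/8

Answer: 7/8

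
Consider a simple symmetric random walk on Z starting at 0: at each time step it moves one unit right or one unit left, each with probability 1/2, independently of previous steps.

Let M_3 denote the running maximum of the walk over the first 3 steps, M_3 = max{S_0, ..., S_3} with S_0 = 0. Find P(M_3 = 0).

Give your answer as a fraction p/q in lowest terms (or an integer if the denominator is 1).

Let M_3 = max(S_0,...,S_3). Use the reflection principle: for j ≥ 1, #{paths with M_3 ≥ j} = #{S_3 ≥ j} + #{S_3 ≥ j+1}.
P(M_3 ≥ 0) = 1 since S_0 = 0, so #{M_3 ≥ 0} = 8.
#{M_3 ≥ 1} = #{S_3 ≥ 1} + #{S_3 ≥ 2} = 4 + 1 = 5.
#{M_3 = 0} = 8 - 5 = 3.
P(M_3 = 0) = 3/8 = 3/8

Answer: 3/8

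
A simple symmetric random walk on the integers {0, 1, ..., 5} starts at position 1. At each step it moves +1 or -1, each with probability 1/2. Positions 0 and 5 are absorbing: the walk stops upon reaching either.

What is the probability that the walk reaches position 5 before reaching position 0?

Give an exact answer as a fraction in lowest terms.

Answer: 1/5

Derivation:
Symmetric walk (p = 1/2): the harmonic-function argument gives P(hit 5 before 0 | start at 1) = a/N.
P = 1/5 = 1/5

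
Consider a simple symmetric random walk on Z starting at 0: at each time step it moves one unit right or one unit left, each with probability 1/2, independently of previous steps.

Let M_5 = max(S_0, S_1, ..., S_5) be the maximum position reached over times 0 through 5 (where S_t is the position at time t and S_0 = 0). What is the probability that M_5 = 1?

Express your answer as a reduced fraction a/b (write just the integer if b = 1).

Let M_5 = max(S_0,...,S_5). Use the reflection principle: for j ≥ 1, #{paths with M_5 ≥ j} = #{S_5 ≥ j} + #{S_5 ≥ j+1}.
By reflection, #{M_5 ≥ 1} = #{S_5 ≥ 1} + #{S_5 ≥ 2} = 16 + 6 = 22.
#{M_5 ≥ 2} = #{S_5 ≥ 2} + #{S_5 ≥ 3} = 6 + 6 = 12.
#{M_5 = 1} = 22 - 12 = 10.
P(M_5 = 1) = 10/32 = 5/16

Answer: 5/16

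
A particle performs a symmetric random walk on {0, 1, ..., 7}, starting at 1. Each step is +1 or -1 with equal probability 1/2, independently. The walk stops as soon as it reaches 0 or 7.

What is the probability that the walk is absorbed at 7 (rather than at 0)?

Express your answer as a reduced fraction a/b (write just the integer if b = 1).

Answer: 1/7

Derivation:
Symmetric walk (p = 1/2): the harmonic-function argument gives P(hit 7 before 0 | start at 1) = a/N.
P = 1/7 = 1/7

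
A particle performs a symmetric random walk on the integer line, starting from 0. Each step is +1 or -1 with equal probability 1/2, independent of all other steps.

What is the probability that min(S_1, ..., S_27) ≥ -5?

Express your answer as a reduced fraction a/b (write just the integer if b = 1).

Let f(t,s) = #length-t paths at position s with S_1..S_t all ≥ -5.
f(t,s) = f(t-1,s-1) + f(t-1,s+1) for s ≥ -5; f(t,s) = 0 for s < -5.
t=0: f(0,0)=1
t=1: f(1,-1)=1 f(1,1)=1
t=2: f(2,-2)=1 f(2,0)=2 f(2,2)=1
t=3: f(3,-3)=1 f(3,-1)=3 f(3,1)=3 f(3,3)=1
t=4: f(4,-4)=1 f(4,-2)=4 f(4,0)=6 f(4,2)=4 f(4,4)=1
t=5: f(5,-5)=1 f(5,-3)=5 f(5,-1)=10 f(5,1)=10 f(5,3)=5 f(5,5)=1
t=6: f(6,-4)=6 f(6,-2)=15 f(6,0)=20 f(6,2)=15 f(6,4)=6 f(6,6)=1
t=7: f(7,-5)=6 f(7,-3)=21 f(7,-1)=35 f(7,1)=35 f(7,3)=21 f(7,5)=7 f(7,7)=1
t=8: f(8,-4)=27 f(8,-2)=56 f(8,0)=70 f(8,2)=56 f(8,4)=28 f(8,6)=8 f(8,8)=1
t=9: f(9,-5)=27 f(9,-3)=83 f(9,-1)=126 f(9,1)=126 f(9,3)=84 f(9,5)=36 f(9,7)=9 f(9,9)=1
t=10: f(10,-4)=110 f(10,-2)=209 f(10,0)=252 f(10,2)=210 f(10,4)=120 f(10,6)=45 f(10,8)=10 f(10,10)=1
t=11: f(11,-5)=110 f(11,-3)=319 f(11,-1)=461 f(11,1)=462 f(11,3)=330 f(11,5)=165 f(11,7)=55 f(11,9)=11 f(11,11)=1
t=12: f(12,-4)=429 f(12,-2)=780 f(12,0)=923 f(12,2)=792 f(12,4)=495 f(12,6)=220 f(12,8)=66 f(12,10)=12 f(12,12)=1
t=13: f(13,-5)=429 f(13,-3)=1209 f(13,-1)=1703 f(13,1)=1715 f(13,3)=1287 f(13,5)=715 f(13,7)=286 f(13,9)=78 f(13,11)=13 f(13,13)=1
t=14: f(14,-4)=1638 f(14,-2)=2912 f(14,0)=3418 f(14,2)=3002 f(14,4)=2002 f(14,6)=1001 f(14,8)=364 f(14,10)=91 f(14,12)=14 f(14,14)=1
t=15: f(15,-5)=1638 f(15,-3)=4550 f(15,-1)=6330 f(15,1)=6420 f(15,3)=5004 f(15,5)=3003 f(15,7)=1365 f(15,9)=455 f(15,11)=105 f(15,13)=15 f(15,15)=1
t=16: f(16,-4)=6188 f(16,-2)=10880 f(16,0)=12750 f(16,2)=11424 f(16,4)=8007 f(16,6)=4368 f(16,8)=1820 f(16,10)=560 f(16,12)=120 f(16,14)=16 f(16,16)=1
t=17: f(17,-5)=6188 f(17,-3)=17068 f(17,-1)=23630 f(17,1)=24174 f(17,3)=19431 f(17,5)=12375 f(17,7)=6188 f(17,9)=2380 f(17,11)=680 f(17,13)=136 f(17,15)=17 f(17,17)=1
t=18: f(18,-4)=23256 f(18,-2)=40698 f(18,0)=47804 f(18,2)=43605 f(18,4)=31806 f(18,6)=18563 f(18,8)=8568 f(18,10)=3060 f(18,12)=816 f(18,14)=153 f(18,16)=18 f(18,18)=1
t=19: f(19,-5)=23256 f(19,-3)=63954 f(19,-1)=88502 f(19,1)=91409 f(19,3)=75411 f(19,5)=50369 f(19,7)=27131 f(19,9)=11628 f(19,11)=3876 f(19,13)=969 f(19,15)=171 f(19,17)=19 f(19,19)=1
t=20: f(20,-4)=87210 f(20,-2)=152456 f(20,0)=179911 f(20,2)=166820 f(20,4)=125780 f(20,6)=77500 f(20,8)=38759 f(20,10)=15504 f(20,12)=4845 f(20,14)=1140 f(20,16)=190 f(20,18)=20 f(20,20)=1
t=21: f(21,-5)=87210 f(21,-3)=239666 f(21,-1)=332367 f(21,1)=346731 f(21,3)=292600 f(21,5)=203280 f(21,7)=116259 f(21,9)=54263 f(21,11)=20349 f(21,13)=5985 f(21,15)=1330 f(21,17)=210 f(21,19)=21 f(21,21)=1
t=22: f(22,-4)=326876 f(22,-2)=572033 f(22,0)=679098 f(22,2)=639331 f(22,4)=495880 f(22,6)=319539 f(22,8)=170522 f(22,10)=74612 f(22,12)=26334 f(22,14)=7315 f(22,16)=1540 f(22,18)=231 f(22,20)=22 f(22,22)=1
t=23: f(23,-5)=326876 f(23,-3)=898909 f(23,-1)=1251131 f(23,1)=1318429 f(23,3)=1135211 f(23,5)=815419 f(23,7)=490061 f(23,9)=245134 f(23,11)=100946 f(23,13)=33649 f(23,15)=8855 f(23,17)=1771 f(23,19)=253 f(23,21)=23 f(23,23)=1
t=24: f(24,-4)=1225785 f(24,-2)=2150040 f(24,0)=2569560 f(24,2)=2453640 f(24,4)=1950630 f(24,6)=1305480 f(24,8)=735195 f(24,10)=346080 f(24,12)=134595 f(24,14)=42504 f(24,16)=10626 f(24,18)=2024 f(24,20)=276 f(24,22)=24 f(24,24)=1
t=25: f(25,-5)=1225785 f(25,-3)=3375825 f(25,-1)=4719600 f(25,1)=5023200 f(25,3)=4404270 f(25,5)=3256110 f(25,7)=2040675 f(25,9)=1081275 f(25,11)=480675 f(25,13)=177099 f(25,15)=53130 f(25,17)=12650 f(25,19)=2300 f(25,21)=300 f(25,23)=25 f(25,25)=1
t=26: f(26,-4)=4601610 f(26,-2)=8095425 f(26,0)=9742800 f(26,2)=9427470 f(26,4)=7660380 f(26,6)=5296785 f(26,8)=3121950 f(26,10)=1561950 f(26,12)=657774 f(26,14)=230229 f(26,16)=65780 f(26,18)=14950 f(26,20)=2600 f(26,22)=325 f(26,24)=26 f(26,26)=1
t=27: f(27,-5)=4601610 f(27,-3)=12697035 f(27,-1)=17838225 f(27,1)=19170270 f(27,3)=17087850 f(27,5)=12957165 f(27,7)=8418735 f(27,9)=4683900 f(27,11)=2219724 f(27,13)=888003 f(27,15)=296009 f(27,17)=80730 f(27,19)=17550 f(27,21)=2925 f(27,23)=351 f(27,25)=27 f(27,27)=1
Σ_s f(27,s) = 100960110
P = 100960110/134217728 = 50480055/67108864

Answer: 50480055/67108864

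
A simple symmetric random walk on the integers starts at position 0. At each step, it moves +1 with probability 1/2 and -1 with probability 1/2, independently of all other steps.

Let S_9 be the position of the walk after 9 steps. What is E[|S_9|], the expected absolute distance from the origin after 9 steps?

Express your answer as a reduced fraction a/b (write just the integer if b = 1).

S_9 takes values m ≡ 1 (mod 2) with |m| ≤ 9; P(S_9=m) = C(9,(9+m)/2)/2^9.
Total paths: 2^9 = 512
Distribution: P(S=-9)=1/512, P(S=-7)=9/512, P(S=-5)=36/512, P(S=-3)=84/512, P(S=-1)=126/512, P(S=1)=126/512, P(S=3)=84/512, P(S=5)=36/512, P(S=7)=9/512, P(S=9)=1/512
E[|S_9|] = Σ_m |m|·P(S_9=m) = 1260/512 = 315/128

Answer: 315/128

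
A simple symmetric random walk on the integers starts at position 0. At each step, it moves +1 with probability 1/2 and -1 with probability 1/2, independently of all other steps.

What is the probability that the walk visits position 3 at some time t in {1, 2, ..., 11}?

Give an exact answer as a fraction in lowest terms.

Answer: 397/1024

Derivation:
Count via complement. Let g(t,s) = #length-t paths at position s with S_1..S_t all ≠ 3.
g(t,s) = g(t-1,s-1) + g(t-1,s+1) for s ≠ 3; g(t,3) = 0.
t=0: g(0,0)=1
t=1: g(1,-1)=1 g(1,1)=1
t=2: g(2,-2)=1 g(2,0)=2 g(2,2)=1
t=3: g(3,-3)=1 g(3,-1)=3 g(3,1)=3
t=4: g(4,-4)=1 g(4,-2)=4 g(4,0)=6 g(4,2)=3
t=5: g(5,-5)=1 g(5,-3)=5 g(5,-1)=10 g(5,1)=9
t=6: g(6,-6)=1 g(6,-4)=6 g(6,-2)=15 g(6,0)=19 g(6,2)=9
t=7: g(7,-7)=1 g(7,-5)=7 g(7,-3)=21 g(7,-1)=34 g(7,1)=28
t=8: g(8,-8)=1 g(8,-6)=8 g(8,-4)=28 g(8,-2)=55 g(8,0)=62 g(8,2)=28
t=9: g(9,-9)=1 g(9,-7)=9 g(9,-5)=36 g(9,-3)=83 g(9,-1)=117 g(9,1)=90
t=10: g(10,-10)=1 g(10,-8)=10 g(10,-6)=45 g(10,-4)=119 g(10,-2)=200 g(10,0)=207 g(10,2)=90
t=11: g(11,-11)=1 g(11,-9)=11 g(11,-7)=55 g(11,-5)=164 g(11,-3)=319 g(11,-1)=407 g(11,1)=297
Paths never hitting 3: Σ_s g(11,s) = 1254
Paths hitting 3: 2^11 - 1254 = 794
P = 794/2048 = 397/1024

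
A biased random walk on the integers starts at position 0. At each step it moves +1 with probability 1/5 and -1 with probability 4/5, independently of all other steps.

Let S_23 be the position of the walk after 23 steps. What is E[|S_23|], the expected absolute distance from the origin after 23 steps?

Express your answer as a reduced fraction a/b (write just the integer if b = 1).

S_23 takes values m ≡ 1 (mod 2) with |m| ≤ 23; P(S_23=m) = C(23,(23+m)/2) · (1/5)^((23+m)/2) · (4/5)^((23-m)/2).
Distribution: P(S=-23)=70368744177664/11920928955078125, P(S=-21)=404620279021568/11920928955078125, P(S=-19)=1112705767309312/11920928955078125, P(S=-17)=1947235092791296/11920928955078125, P(S=-15)=486808773197824/2384185791015625, P(S=-13)=2312341672689664/11920928955078125, P(S=-11)=1734256254517248/11920928955078125, P(S=-9)=1052941297385472/11920928955078125, P(S=-7)=526470648692736/11920928955078125, P(S=-5)=43872554057728/2384185791015625, P(S=-3)=76776969601024/11920928955078125, P(S=-1)=22684104654848/11920928955078125, P(S=1)=5671026163712/11920928955078125, P(S=3)=1199640150016/11920928955078125, P(S=5)=42844291072/2384185791015625, P(S=7)=32133218304/11920928955078125, P(S=9)=4016652288/11920928955078125, P(S=11)=413478912/11920928955078125, P(S=13)=34456576/11920928955078125, P(S=15)=453376/2384185791015625, P(S=17)=113344/11920928955078125, P(S=19)=4048/11920928955078125, P(S=21)=92/11920928955078125, P(S=23)=1/11920928955078125
E[|S_23|] = Σ_m |m|·P(S_23=m) = 32906006783416311/2384185791015625

Answer: 32906006783416311/2384185791015625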